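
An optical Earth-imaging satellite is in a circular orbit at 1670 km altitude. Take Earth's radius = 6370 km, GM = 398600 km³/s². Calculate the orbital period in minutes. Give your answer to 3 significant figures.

120 min

Semi-major axis a = 6370 + 1670 = 8040 km. Period T = 2π√(a³/μ) = 2π√(8040³/398600) = 7174.6 s = 119.58 min.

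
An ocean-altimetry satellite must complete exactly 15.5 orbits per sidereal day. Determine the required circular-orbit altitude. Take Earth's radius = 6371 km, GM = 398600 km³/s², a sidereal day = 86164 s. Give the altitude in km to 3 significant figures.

411 km

Required period T = 86164 / 15.5 = 5559.0 s.
From T = 2π√(a³/μ): a = (μ T²/4π²)^(1/3) = (398600 × 5559.0² / 4π²)^(1/3) = 6782 km.
Altitude h = a − R = 6782 − 6371 = 411 km.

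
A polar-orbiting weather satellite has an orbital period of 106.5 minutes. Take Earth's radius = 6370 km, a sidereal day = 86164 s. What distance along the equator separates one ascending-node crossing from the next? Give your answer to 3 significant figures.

T = 106.5 min = 6390.0 s.
During one orbit Earth rotates (6390.0 / 86164) × 360° = 26.70°.
At the equator that is 26.70° × (2π·6370/360) km/° = 26.70 × 111.2 = 2968 km.

2970 km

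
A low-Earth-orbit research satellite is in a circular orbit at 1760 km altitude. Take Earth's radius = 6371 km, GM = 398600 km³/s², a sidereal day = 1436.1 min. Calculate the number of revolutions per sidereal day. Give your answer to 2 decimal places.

Semi-major axis a = 6371 + 1760 = 8131 km. Period T = 2π√(a³/μ) = 2π√(8131³/398600) = 7296.7 s = 121.61 min.
Orbits per sidereal day = 86166 / 7296.7 = 11.809.

11.81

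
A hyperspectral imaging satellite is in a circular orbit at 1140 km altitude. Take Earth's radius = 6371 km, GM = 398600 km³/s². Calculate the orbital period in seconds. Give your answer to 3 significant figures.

Semi-major axis a = 6371 + 1140 = 7511 km. Period T = 2π√(a³/μ) = 2π√(7511³/398600) = 6478.3 s = 107.97 min.

6480 seconds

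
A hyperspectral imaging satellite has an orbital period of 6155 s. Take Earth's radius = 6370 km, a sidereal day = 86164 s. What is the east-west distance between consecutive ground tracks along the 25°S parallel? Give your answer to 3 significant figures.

Node shift per orbit = (6155.0/86164) × 360° = 25.72°.
Equatorial spacing = 25.72 × 111.2 km/° = 2859 km.
At 25° latitude, spacing = 2859 × cos(25°) = 2591 km.

2590 km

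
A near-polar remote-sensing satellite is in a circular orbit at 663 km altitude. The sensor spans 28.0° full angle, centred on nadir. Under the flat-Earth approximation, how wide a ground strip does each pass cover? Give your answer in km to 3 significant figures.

Half-angle = 28.0°/2 = 14°.
Swath width ≈ 2h·tan(θ/2) = 2 × 663 × tan(14°) = 330.6 km.

331 km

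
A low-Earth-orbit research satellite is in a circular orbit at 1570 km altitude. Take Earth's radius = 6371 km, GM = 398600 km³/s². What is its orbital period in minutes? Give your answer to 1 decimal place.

Semi-major axis a = 6371 + 1570 = 7941 km. Period T = 2π√(a³/μ) = 2π√(7941³/398600) = 7042.5 s = 117.37 min.

117.4 min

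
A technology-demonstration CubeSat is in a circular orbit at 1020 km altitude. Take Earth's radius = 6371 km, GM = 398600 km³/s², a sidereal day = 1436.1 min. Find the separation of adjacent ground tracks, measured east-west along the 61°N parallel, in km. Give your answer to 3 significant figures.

Semi-major axis a = 6371 + 1020 = 7391 km. Period T = 2π√(a³/μ) = 2π√(7391³/398600) = 6323.6 s = 105.39 min.
Node shift per orbit = (6323.6/86166) × 360° = 26.42°.
Equatorial spacing = 26.42 × 111.2 km/° = 2938 km.
At 61° latitude, spacing = 2938 × cos(61°) = 1424 km.

1420 km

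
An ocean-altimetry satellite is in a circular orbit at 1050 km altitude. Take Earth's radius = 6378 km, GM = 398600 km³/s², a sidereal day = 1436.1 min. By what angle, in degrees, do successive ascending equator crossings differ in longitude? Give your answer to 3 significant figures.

Semi-major axis a = 6378 + 1050 = 7428 km. Period T = 2π√(a³/μ) = 2π√(7428³/398600) = 6371.2 s = 106.19 min.
During one orbit Earth rotates (6371.2 / 86166) × 360° = 26.62°.

26.6°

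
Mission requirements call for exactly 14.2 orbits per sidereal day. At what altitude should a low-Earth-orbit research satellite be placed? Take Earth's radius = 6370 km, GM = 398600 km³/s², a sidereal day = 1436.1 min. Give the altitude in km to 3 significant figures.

820 km

Required period T = 86166 / 14.2 = 6068.0 s.
From T = 2π√(a³/μ): a = (μ T²/4π²)^(1/3) = (398600 × 6068.0² / 4π²)^(1/3) = 7190 km.
Altitude h = a − R = 7190 − 6370 = 820 km.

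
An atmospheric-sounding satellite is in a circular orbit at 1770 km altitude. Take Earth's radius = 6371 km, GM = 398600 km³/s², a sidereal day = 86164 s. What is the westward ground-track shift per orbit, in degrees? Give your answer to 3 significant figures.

30.5°

Semi-major axis a = 6371 + 1770 = 8141 km. Period T = 2π√(a³/μ) = 2π√(8141³/398600) = 7310.2 s = 121.84 min.
During one orbit Earth rotates (7310.2 / 86164) × 360° = 30.54°.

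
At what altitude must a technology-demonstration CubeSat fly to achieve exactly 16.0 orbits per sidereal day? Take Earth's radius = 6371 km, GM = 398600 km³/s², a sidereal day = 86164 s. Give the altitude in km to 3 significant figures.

Required period T = 86164 / 16.0 = 5385.2 s.
From T = 2π√(a³/μ): a = (μ T²/4π²)^(1/3) = (398600 × 5385.2² / 4π²)^(1/3) = 6640 km.
Altitude h = a − R = 6640 − 6371 = 269 km.

269 km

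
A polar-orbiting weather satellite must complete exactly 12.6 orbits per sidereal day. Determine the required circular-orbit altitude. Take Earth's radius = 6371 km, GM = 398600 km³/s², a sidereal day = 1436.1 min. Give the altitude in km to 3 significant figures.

1420 km

Required period T = 86166 / 12.6 = 6838.6 s.
From T = 2π√(a³/μ): a = (μ T²/4π²)^(1/3) = (398600 × 6838.6² / 4π²)^(1/3) = 7787 km.
Altitude h = a − R = 7787 − 6371 = 1416 km.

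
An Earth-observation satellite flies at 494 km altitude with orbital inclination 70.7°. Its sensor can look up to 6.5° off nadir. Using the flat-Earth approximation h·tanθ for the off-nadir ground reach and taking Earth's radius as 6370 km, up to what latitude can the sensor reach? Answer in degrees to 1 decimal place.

71.2°

For a prograde orbit the ground track reaches latitude ±i = ±70.7°.
Sensor half-swath on the ground ≈ 494·tan(6.5°) = 56 km = 0.51° of latitude.
Maximum observable latitude ≈ 70.7 + 0.51 = 71.2°.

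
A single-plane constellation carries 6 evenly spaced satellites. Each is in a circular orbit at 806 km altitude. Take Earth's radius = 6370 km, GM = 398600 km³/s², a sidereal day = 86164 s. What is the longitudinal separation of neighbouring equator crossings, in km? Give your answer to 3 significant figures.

468 km

Semi-major axis a = 6370 + 806 = 7176 km. Period T = 2π√(a³/μ) = 2π√(7176³/398600) = 6049.7 s = 100.83 min.
Single-satellite node shift = (6049.7/86164) × 360° = 25.28°.
With 6 satellites evenly phased, successive equator crossings are 25.28/6 = 4.213° apart.
That is 4.213 × 111.2 = 468 km at the equator.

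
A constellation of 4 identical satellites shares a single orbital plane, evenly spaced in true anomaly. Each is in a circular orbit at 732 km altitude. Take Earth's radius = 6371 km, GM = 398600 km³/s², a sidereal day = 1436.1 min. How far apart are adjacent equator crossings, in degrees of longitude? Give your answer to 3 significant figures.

6.22°

Semi-major axis a = 6371 + 732 = 7103 km. Period T = 2π√(a³/μ) = 2π√(7103³/398600) = 5957.6 s = 99.29 min.
Single-satellite node shift = (5957.6/86166) × 360° = 24.89°.
With 4 satellites evenly phased, successive equator crossings are 24.89/4 = 6.223° apart.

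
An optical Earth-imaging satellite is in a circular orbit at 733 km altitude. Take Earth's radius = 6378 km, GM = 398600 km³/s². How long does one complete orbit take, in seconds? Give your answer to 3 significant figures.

Semi-major axis a = 6378 + 733 = 7111 km. Period T = 2π√(a³/μ) = 2π√(7111³/398600) = 5967.7 s = 99.46 min.

5970 seconds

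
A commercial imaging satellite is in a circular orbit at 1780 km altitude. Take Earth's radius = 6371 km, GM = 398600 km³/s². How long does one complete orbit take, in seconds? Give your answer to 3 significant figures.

7320 seconds

Semi-major axis a = 6371 + 1780 = 8151 km. Period T = 2π√(a³/μ) = 2π√(8151³/398600) = 7323.6 s = 122.06 min.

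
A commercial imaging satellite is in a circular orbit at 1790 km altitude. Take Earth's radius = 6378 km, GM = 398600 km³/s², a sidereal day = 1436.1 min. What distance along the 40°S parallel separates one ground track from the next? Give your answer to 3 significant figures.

Semi-major axis a = 6378 + 1790 = 8168 km. Period T = 2π√(a³/μ) = 2π√(8168³/398600) = 7346.6 s = 122.44 min.
Node shift per orbit = (7346.6/86166) × 360° = 30.69°.
Equatorial spacing = 30.69 × 111.3 km/° = 3417 km.
At 40° latitude, spacing = 3417 × cos(40°) = 2617 km.

2620 km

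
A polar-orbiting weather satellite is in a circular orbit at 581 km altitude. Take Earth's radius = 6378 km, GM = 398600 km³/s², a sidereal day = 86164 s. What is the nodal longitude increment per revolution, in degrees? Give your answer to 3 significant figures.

24.1°

Semi-major axis a = 6378 + 581 = 6959 km. Period T = 2π√(a³/μ) = 2π√(6959³/398600) = 5777.4 s = 96.29 min.
During one orbit Earth rotates (5777.4 / 86164) × 360° = 24.14°.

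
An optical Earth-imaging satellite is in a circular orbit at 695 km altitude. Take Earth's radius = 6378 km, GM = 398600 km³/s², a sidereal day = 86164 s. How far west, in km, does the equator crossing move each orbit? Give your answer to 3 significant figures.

2750 km

Semi-major axis a = 6378 + 695 = 7073 km. Period T = 2π√(a³/μ) = 2π√(7073³/398600) = 5919.9 s = 98.67 min.
During one orbit Earth rotates (5919.9 / 86164) × 360° = 24.73°.
At the equator that is 24.73° × (2π·6378/360) km/° = 24.73 × 111.3 = 2753 km.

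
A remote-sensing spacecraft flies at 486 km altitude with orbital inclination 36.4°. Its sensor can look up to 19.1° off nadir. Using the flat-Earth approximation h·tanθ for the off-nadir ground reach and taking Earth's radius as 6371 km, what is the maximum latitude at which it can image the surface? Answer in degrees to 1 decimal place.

37.9°

For a prograde orbit the ground track reaches latitude ±i = ±36.4°.
Sensor half-swath on the ground ≈ 486·tan(19.1°) = 168 km = 1.51° of latitude.
Maximum observable latitude ≈ 36.4 + 1.51 = 37.9°.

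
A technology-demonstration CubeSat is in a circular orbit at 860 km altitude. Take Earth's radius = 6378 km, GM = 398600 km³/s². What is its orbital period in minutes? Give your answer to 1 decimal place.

102.1 min

Semi-major axis a = 6378 + 860 = 7238 km. Period T = 2π√(a³/μ) = 2π√(7238³/398600) = 6128.3 s = 102.14 min.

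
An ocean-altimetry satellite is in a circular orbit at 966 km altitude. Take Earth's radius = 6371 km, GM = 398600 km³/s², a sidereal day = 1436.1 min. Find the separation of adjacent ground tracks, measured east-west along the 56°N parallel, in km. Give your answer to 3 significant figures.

Semi-major axis a = 6371 + 966 = 7337 km. Period T = 2π√(a³/μ) = 2π√(7337³/398600) = 6254.4 s = 104.24 min.
Node shift per orbit = (6254.4/86166) × 360° = 26.13°.
Equatorial spacing = 26.13 × 111.2 km/° = 2906 km.
At 56° latitude, spacing = 2906 × cos(56°) = 1625 km.

1620 km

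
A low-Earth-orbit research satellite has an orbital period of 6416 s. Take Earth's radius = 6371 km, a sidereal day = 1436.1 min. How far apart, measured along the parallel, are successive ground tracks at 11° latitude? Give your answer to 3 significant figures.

Node shift per orbit = (6416.0/86166) × 360° = 26.81°.
Equatorial spacing = 26.81 × 111.2 km/° = 2981 km.
At 11° latitude, spacing = 2981 × cos(11°) = 2926 km.

2930 km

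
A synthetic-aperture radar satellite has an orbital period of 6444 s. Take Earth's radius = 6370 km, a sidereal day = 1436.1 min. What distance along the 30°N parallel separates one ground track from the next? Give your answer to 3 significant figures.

2590 km

Node shift per orbit = (6444.0/86166) × 360° = 26.92°.
Equatorial spacing = 26.92 × 111.2 km/° = 2993 km.
At 30° latitude, spacing = 2993 × cos(30°) = 2592 km.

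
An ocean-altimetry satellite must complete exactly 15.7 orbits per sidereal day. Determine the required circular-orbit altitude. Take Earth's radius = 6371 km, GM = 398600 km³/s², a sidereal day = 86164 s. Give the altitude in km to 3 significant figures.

354 km

Required period T = 86164 / 15.7 = 5488.2 s.
From T = 2π√(a³/μ): a = (μ T²/4π²)^(1/3) = (398600 × 5488.2² / 4π²)^(1/3) = 6725 km.
Altitude h = a − R = 6725 − 6371 = 354 km.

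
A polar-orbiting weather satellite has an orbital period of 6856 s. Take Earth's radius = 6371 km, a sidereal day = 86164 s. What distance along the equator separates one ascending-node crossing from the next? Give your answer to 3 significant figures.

During one orbit Earth rotates (6856.0 / 86164) × 360° = 28.64°.
At the equator that is 28.64° × (2π·6371/360) km/° = 28.64 × 111.2 = 3185 km.

3190 km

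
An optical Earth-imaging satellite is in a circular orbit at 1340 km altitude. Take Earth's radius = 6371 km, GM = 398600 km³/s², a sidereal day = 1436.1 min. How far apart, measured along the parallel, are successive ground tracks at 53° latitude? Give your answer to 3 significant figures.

1880 km

Semi-major axis a = 6371 + 1340 = 7711 km. Period T = 2π√(a³/μ) = 2π√(7711³/398600) = 6738.7 s = 112.31 min.
Node shift per orbit = (6738.7/86166) × 360° = 28.15°.
Equatorial spacing = 28.15 × 111.2 km/° = 3131 km.
At 53° latitude, spacing = 3131 × cos(53°) = 1884 km.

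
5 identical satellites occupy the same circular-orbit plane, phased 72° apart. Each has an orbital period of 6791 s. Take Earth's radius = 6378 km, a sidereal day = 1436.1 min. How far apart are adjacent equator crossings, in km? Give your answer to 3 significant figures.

Single-satellite node shift = (6791.0/86166) × 360° = 28.37°.
With 5 satellites evenly phased, successive equator crossings are 28.37/5 = 5.675° apart.
That is 5.675 × 111.3 = 632 km at the equator.

632 km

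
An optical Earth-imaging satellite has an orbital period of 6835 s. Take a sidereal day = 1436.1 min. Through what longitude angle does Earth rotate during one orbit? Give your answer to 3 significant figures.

28.6°

During one orbit Earth rotates (6835.0 / 86166) × 360° = 28.56°.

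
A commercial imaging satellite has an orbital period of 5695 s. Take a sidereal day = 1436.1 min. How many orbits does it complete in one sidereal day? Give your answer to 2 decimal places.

Orbits per sidereal day = 86166 / 5695.0 = 15.130.

15.13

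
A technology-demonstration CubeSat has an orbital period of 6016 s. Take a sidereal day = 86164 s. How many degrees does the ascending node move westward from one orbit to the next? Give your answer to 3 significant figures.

25.1°

During one orbit Earth rotates (6016.0 / 86164) × 360° = 25.14°.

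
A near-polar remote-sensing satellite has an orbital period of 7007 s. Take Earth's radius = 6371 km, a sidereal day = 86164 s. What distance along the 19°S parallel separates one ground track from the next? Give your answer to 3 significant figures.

Node shift per orbit = (7007.0/86164) × 360° = 29.28°.
Equatorial spacing = 29.28 × 111.2 km/° = 3255 km.
At 19° latitude, spacing = 3255 × cos(19°) = 3078 km.

3080 km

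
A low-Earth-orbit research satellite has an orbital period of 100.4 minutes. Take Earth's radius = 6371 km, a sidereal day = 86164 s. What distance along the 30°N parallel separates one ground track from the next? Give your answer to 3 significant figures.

T = 100.4 min = 6024.0 s.
Node shift per orbit = (6024.0/86164) × 360° = 25.17°.
Equatorial spacing = 25.17 × 111.2 km/° = 2799 km.
At 30° latitude, spacing = 2799 × cos(30°) = 2424 km.

2420 km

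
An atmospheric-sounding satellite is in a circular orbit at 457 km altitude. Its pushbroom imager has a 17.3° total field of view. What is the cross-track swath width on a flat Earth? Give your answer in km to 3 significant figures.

139 km

Half-angle = 17.3°/2 = 8.65°.
Swath width ≈ 2h·tan(θ/2) = 2 × 457 × tan(8.65°) = 139.0 km.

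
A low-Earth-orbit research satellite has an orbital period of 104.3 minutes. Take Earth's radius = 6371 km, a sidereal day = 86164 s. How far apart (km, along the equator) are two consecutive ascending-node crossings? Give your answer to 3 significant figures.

T = 104.3 min = 6258.0 s.
During one orbit Earth rotates (6258.0 / 86164) × 360° = 26.15°.
At the equator that is 26.15° × (2π·6371/360) km/° = 26.15 × 111.2 = 2907 km.

2910 km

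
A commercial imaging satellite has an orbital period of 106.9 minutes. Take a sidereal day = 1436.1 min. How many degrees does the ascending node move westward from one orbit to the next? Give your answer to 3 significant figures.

26.8°

T = 106.9 min = 6414.0 s.
During one orbit Earth rotates (6414.0 / 86166) × 360° = 26.80°.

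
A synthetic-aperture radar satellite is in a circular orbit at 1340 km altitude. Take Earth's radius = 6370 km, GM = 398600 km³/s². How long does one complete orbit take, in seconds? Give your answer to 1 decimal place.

6737.4 seconds

Semi-major axis a = 6370 + 1340 = 7710 km. Period T = 2π√(a³/μ) = 2π√(7710³/398600) = 6737.4 s = 112.29 min.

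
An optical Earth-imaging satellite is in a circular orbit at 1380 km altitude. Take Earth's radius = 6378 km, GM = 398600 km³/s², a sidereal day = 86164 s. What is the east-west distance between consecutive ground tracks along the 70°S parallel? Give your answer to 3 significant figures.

1080 km

Semi-major axis a = 6378 + 1380 = 7758 km. Period T = 2π√(a³/μ) = 2π√(7758³/398600) = 6800.4 s = 113.34 min.
Node shift per orbit = (6800.4/86164) × 360° = 28.41°.
Equatorial spacing = 28.41 × 111.3 km/° = 3163 km.
At 70° latitude, spacing = 3163 × cos(70°) = 1082 km.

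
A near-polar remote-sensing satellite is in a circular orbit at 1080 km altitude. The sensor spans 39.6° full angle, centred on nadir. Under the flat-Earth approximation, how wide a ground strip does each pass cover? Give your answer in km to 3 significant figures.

778 km

Half-angle = 39.6°/2 = 19.8°.
Swath width ≈ 2h·tan(θ/2) = 2 × 1080 × tan(19.8°) = 777.6 km.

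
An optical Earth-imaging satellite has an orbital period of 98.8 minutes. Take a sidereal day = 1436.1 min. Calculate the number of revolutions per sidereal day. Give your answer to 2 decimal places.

14.54

T = 98.8 min = 5928.0 s.
Orbits per sidereal day = 86166 / 5928.0 = 14.535.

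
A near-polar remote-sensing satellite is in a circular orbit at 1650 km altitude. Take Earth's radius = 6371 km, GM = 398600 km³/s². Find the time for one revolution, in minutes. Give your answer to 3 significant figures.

119 min

Semi-major axis a = 6371 + 1650 = 8021 km. Period T = 2π√(a³/μ) = 2π√(8021³/398600) = 7149.1 s = 119.15 min.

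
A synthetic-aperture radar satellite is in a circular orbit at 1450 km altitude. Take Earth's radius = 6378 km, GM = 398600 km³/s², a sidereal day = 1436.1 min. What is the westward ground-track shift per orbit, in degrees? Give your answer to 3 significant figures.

Semi-major axis a = 6378 + 1450 = 7828 km. Period T = 2π√(a³/μ) = 2π√(7828³/398600) = 6892.7 s = 114.88 min.
During one orbit Earth rotates (6892.7 / 86166) × 360° = 28.80°.

28.8°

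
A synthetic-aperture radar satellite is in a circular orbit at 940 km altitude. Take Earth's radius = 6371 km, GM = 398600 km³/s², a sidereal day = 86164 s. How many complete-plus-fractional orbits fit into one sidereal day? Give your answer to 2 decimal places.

13.85

Semi-major axis a = 6371 + 940 = 7311 km. Period T = 2π√(a³/μ) = 2π√(7311³/398600) = 6221.2 s = 103.69 min.
Orbits per sidereal day = 86164 / 6221.2 = 13.850.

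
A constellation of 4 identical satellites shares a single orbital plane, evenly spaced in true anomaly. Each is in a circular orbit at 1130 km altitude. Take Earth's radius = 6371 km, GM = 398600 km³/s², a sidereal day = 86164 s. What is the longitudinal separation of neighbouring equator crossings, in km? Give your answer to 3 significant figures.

751 km

Semi-major axis a = 6371 + 1130 = 7501 km. Period T = 2π√(a³/μ) = 2π√(7501³/398600) = 6465.3 s = 107.76 min.
Single-satellite node shift = (6465.3/86164) × 360° = 27.01°.
With 4 satellites evenly phased, successive equator crossings are 27.01/4 = 6.753° apart.
That is 6.753 × 111.2 = 751 km at the equator.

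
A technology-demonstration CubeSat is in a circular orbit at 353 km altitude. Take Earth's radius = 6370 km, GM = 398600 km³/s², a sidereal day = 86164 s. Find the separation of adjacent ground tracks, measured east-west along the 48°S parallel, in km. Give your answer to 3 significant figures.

1710 km

Semi-major axis a = 6370 + 353 = 6723 km. Period T = 2π√(a³/μ) = 2π√(6723³/398600) = 5486.0 s = 91.43 min.
Node shift per orbit = (5486.0/86164) × 360° = 22.92°.
Equatorial spacing = 22.92 × 111.2 km/° = 2548 km.
At 48° latitude, spacing = 2548 × cos(48°) = 1705 km.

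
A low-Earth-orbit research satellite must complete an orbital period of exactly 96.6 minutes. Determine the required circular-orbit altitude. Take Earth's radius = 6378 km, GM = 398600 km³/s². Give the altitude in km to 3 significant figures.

T = 96.6 min = 5796.0 s.
From T = 2π√(a³/μ): a = (μ T²/4π²)^(1/3) = (398600 × 5796.0² / 4π²)^(1/3) = 6974 km.
Altitude h = a − R = 6974 − 6378 = 596 km.

596 km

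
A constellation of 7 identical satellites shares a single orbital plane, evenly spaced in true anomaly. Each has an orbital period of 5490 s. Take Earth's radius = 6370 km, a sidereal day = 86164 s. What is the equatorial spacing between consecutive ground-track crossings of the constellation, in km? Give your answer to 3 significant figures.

Single-satellite node shift = (5490.0/86164) × 360° = 22.94°.
With 7 satellites evenly phased, successive equator crossings are 22.94/7 = 3.277° apart.
That is 3.277 × 111.2 = 364 km at the equator.

364 km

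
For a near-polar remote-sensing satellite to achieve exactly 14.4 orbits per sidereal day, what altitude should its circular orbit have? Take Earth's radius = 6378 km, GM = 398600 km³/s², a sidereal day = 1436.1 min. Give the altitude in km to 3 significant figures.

746 km

Required period T = 86166 / 14.4 = 5983.8 s.
From T = 2π√(a³/μ): a = (μ T²/4π²)^(1/3) = (398600 × 5983.8² / 4π²)^(1/3) = 7124 km.
Altitude h = a − R = 7124 − 6378 = 746 km.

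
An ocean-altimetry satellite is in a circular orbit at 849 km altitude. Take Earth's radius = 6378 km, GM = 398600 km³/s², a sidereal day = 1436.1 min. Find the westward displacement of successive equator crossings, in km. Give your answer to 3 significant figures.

2840 km

Semi-major axis a = 6378 + 849 = 7227 km. Period T = 2π√(a³/μ) = 2π√(7227³/398600) = 6114.3 s = 101.91 min.
During one orbit Earth rotates (6114.3 / 86166) × 360° = 25.55°.
At the equator that is 25.55° × (2π·6378/360) km/° = 25.55 × 111.3 = 2844 km.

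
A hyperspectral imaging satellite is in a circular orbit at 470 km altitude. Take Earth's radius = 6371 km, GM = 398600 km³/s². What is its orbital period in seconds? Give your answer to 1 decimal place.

5631.1 seconds

Semi-major axis a = 6371 + 470 = 6841 km. Period T = 2π√(a³/μ) = 2π√(6841³/398600) = 5631.1 s = 93.85 min.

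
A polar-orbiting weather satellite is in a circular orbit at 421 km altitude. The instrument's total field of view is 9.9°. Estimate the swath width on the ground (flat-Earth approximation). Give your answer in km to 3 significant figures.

Half-angle = 9.9°/2 = 4.95°.
Swath width ≈ 2h·tan(θ/2) = 2 × 421 × tan(4.95°) = 72.9 km.

72.9 km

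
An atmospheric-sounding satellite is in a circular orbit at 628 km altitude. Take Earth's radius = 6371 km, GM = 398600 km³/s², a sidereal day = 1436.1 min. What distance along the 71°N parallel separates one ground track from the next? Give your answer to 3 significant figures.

Semi-major axis a = 6371 + 628 = 6999 km. Period T = 2π√(a³/μ) = 2π√(6999³/398600) = 5827.3 s = 97.12 min.
Node shift per orbit = (5827.3/86166) × 360° = 24.35°.
Equatorial spacing = 24.35 × 111.2 km/° = 2707 km.
At 71° latitude, spacing = 2707 × cos(71°) = 881 km.

881 km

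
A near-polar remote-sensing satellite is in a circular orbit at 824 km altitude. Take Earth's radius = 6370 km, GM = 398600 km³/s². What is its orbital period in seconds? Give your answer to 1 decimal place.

Semi-major axis a = 6370 + 824 = 7194 km. Period T = 2π√(a³/μ) = 2π√(7194³/398600) = 6072.5 s = 101.21 min.

6072.5 seconds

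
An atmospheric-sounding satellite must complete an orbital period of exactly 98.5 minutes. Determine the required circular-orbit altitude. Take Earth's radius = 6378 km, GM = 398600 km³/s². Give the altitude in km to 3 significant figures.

T = 98.5 min = 5910.0 s.
From T = 2π√(a³/μ): a = (μ T²/4π²)^(1/3) = (398600 × 5910.0² / 4π²)^(1/3) = 7065 km.
Altitude h = a − R = 7065 − 6378 = 687 km.

687 km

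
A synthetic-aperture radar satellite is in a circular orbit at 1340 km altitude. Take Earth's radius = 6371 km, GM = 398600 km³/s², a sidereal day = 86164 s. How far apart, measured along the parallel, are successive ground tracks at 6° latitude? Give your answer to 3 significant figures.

3110 km

Semi-major axis a = 6371 + 1340 = 7711 km. Period T = 2π√(a³/μ) = 2π√(7711³/398600) = 6738.7 s = 112.31 min.
Node shift per orbit = (6738.7/86164) × 360° = 28.15°.
Equatorial spacing = 28.15 × 111.2 km/° = 3131 km.
At 6° latitude, spacing = 3131 × cos(6°) = 3114 km.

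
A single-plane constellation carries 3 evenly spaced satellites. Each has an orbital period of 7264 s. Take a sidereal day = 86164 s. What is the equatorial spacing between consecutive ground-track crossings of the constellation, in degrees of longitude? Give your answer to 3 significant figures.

10.1°

Single-satellite node shift = (7264.0/86164) × 360° = 30.35°.
With 3 satellites evenly phased, successive equator crossings are 30.35/3 = 10.117° apart.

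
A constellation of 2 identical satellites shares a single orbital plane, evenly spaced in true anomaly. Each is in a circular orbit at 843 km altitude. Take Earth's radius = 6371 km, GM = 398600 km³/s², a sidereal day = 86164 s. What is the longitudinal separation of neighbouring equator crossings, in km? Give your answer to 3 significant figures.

Semi-major axis a = 6371 + 843 = 7214 km. Period T = 2π√(a³/μ) = 2π√(7214³/398600) = 6097.8 s = 101.63 min.
Single-satellite node shift = (6097.8/86164) × 360° = 25.48°.
With 2 satellites evenly phased, successive equator crossings are 25.48/2 = 12.739° apart.
That is 12.739 × 111.2 = 1416 km at the equator.

1420 km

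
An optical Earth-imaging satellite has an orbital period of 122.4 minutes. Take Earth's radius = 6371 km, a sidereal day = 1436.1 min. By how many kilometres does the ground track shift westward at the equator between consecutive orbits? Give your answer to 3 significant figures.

3410 km

T = 122.4 min = 7344.0 s.
During one orbit Earth rotates (7344.0 / 86166) × 360° = 30.68°.
At the equator that is 30.68° × (2π·6371/360) km/° = 30.68 × 111.2 = 3412 km.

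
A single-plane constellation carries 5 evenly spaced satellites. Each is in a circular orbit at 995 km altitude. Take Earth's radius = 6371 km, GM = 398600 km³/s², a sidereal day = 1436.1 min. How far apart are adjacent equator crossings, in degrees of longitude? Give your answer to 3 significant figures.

Semi-major axis a = 6371 + 995 = 7366 km. Period T = 2π√(a³/μ) = 2π√(7366³/398600) = 6291.6 s = 104.86 min.
Single-satellite node shift = (6291.6/86166) × 360° = 26.29°.
With 5 satellites evenly phased, successive equator crossings are 26.29/5 = 5.257° apart.

5.26°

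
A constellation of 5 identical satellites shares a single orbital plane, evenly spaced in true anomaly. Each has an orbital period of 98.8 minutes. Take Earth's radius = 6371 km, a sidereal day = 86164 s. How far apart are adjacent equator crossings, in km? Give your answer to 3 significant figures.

551 km

T = 98.8 min = 5928.0 s.
Single-satellite node shift = (5928.0/86164) × 360° = 24.77°.
With 5 satellites evenly phased, successive equator crossings are 24.77/5 = 4.954° apart.
That is 4.954 × 111.2 = 551 km at the equator.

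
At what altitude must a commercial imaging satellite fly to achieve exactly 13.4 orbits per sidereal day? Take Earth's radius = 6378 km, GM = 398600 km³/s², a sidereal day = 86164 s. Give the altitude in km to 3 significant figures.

1100 km

Required period T = 86164 / 13.4 = 6430.1 s.
From T = 2π√(a³/μ): a = (μ T²/4π²)^(1/3) = (398600 × 6430.1² / 4π²)^(1/3) = 7474 km.
Altitude h = a − R = 7474 − 6378 = 1096 km.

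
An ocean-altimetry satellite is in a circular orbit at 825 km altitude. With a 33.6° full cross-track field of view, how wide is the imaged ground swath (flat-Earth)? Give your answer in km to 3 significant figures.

498 km

Half-angle = 33.6°/2 = 16.8°.
Swath width ≈ 2h·tan(θ/2) = 2 × 825 × tan(16.8°) = 498.2 km.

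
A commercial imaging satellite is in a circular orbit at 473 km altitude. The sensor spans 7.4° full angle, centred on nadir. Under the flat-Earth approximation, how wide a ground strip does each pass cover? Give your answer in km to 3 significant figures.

Half-angle = 7.4°/2 = 3.7°.
Swath width ≈ 2h·tan(θ/2) = 2 × 473 × tan(3.7°) = 61.2 km.

61.2 km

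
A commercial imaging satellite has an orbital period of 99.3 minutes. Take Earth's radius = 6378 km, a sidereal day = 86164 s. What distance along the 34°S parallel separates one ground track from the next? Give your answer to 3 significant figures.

2300 km

T = 99.3 min = 5958.0 s.
Node shift per orbit = (5958.0/86164) × 360° = 24.89°.
Equatorial spacing = 24.89 × 111.3 km/° = 2771 km.
At 34° latitude, spacing = 2771 × cos(34°) = 2297 km.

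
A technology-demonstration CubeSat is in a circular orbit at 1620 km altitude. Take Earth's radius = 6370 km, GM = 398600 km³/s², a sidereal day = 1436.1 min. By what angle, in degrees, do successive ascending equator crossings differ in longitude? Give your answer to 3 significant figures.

29.7°

Semi-major axis a = 6370 + 1620 = 7990 km. Period T = 2π√(a³/μ) = 2π√(7990³/398600) = 7107.7 s = 118.46 min.
During one orbit Earth rotates (7107.7 / 86166) × 360° = 29.70°.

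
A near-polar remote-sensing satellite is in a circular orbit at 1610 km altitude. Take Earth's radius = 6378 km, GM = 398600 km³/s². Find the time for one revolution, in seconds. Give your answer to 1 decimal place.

7105.1 seconds

Semi-major axis a = 6378 + 1610 = 7988 km. Period T = 2π√(a³/μ) = 2π√(7988³/398600) = 7105.1 s = 118.42 min.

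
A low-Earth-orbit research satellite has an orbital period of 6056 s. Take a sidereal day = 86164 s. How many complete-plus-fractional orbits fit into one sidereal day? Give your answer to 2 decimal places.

Orbits per sidereal day = 86164 / 6056.0 = 14.228.

14.23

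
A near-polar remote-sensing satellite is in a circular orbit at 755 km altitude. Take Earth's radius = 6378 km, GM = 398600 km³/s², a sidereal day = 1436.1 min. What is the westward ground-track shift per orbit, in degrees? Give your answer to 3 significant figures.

Semi-major axis a = 6378 + 755 = 7133 km. Period T = 2π√(a³/μ) = 2π√(7133³/398600) = 5995.4 s = 99.92 min.
During one orbit Earth rotates (5995.4 / 86166) × 360° = 25.05°.

25.0°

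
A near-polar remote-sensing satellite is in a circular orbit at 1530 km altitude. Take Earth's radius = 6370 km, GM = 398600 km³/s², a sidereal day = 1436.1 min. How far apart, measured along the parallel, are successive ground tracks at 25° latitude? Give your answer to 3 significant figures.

2940 km

Semi-major axis a = 6370 + 1530 = 7900 km. Period T = 2π√(a³/μ) = 2π√(7900³/398600) = 6988.0 s = 116.47 min.
Node shift per orbit = (6988.0/86166) × 360° = 29.20°.
Equatorial spacing = 29.20 × 111.2 km/° = 3246 km.
At 25° latitude, spacing = 3246 × cos(25°) = 2942 km.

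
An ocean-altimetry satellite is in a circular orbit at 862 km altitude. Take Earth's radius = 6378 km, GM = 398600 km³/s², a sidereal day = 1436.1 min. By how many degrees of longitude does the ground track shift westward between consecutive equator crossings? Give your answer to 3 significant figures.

Semi-major axis a = 6378 + 862 = 7240 km. Period T = 2π√(a³/μ) = 2π√(7240³/398600) = 6130.8 s = 102.18 min.
During one orbit Earth rotates (6130.8 / 86166) × 360° = 25.61°.

25.6°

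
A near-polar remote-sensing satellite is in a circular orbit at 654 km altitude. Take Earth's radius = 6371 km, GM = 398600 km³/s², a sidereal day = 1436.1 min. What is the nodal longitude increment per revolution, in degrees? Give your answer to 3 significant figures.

24.5°

Semi-major axis a = 6371 + 654 = 7025 km. Period T = 2π√(a³/μ) = 2π√(7025³/398600) = 5859.8 s = 97.66 min.
During one orbit Earth rotates (5859.8 / 86166) × 360° = 24.48°.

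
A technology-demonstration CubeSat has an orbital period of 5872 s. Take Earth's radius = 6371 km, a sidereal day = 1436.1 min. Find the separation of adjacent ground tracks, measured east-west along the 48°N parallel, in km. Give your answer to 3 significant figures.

Node shift per orbit = (5872.0/86166) × 360° = 24.53°.
Equatorial spacing = 24.53 × 111.2 km/° = 2728 km.
At 48° latitude, spacing = 2728 × cos(48°) = 1825 km.

1830 km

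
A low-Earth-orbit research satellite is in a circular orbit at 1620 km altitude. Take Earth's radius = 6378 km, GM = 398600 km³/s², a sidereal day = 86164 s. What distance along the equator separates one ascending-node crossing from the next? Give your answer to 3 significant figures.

3310 km

Semi-major axis a = 6378 + 1620 = 7998 km. Period T = 2π√(a³/μ) = 2π√(7998³/398600) = 7118.4 s = 118.64 min.
During one orbit Earth rotates (7118.4 / 86164) × 360° = 29.74°.
At the equator that is 29.74° × (2π·6378/360) km/° = 29.74 × 111.3 = 3311 km.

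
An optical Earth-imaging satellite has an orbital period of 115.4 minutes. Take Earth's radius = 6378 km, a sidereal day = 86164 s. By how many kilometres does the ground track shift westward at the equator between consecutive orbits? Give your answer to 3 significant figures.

3220 km

T = 115.4 min = 6924.0 s.
During one orbit Earth rotates (6924.0 / 86164) × 360° = 28.93°.
At the equator that is 28.93° × (2π·6378/360) km/° = 28.93 × 111.3 = 3220 km.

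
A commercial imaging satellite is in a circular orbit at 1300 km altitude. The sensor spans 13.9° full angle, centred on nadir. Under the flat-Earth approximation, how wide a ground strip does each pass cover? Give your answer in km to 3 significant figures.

317 km

Half-angle = 13.9°/2 = 6.95°.
Swath width ≈ 2h·tan(θ/2) = 2 × 1300 × tan(6.95°) = 316.9 km.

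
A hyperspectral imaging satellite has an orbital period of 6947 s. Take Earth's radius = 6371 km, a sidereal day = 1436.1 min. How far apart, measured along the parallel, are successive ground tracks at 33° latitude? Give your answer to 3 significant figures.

2710 km

Node shift per orbit = (6947.0/86166) × 360° = 29.02°.
Equatorial spacing = 29.02 × 111.2 km/° = 3227 km.
At 33° latitude, spacing = 3227 × cos(33°) = 2707 km.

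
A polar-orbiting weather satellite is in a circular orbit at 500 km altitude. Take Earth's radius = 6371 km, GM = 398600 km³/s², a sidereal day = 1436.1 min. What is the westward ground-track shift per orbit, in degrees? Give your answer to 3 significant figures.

Semi-major axis a = 6371 + 500 = 6871 km. Period T = 2π√(a³/μ) = 2π√(6871³/398600) = 5668.1 s = 94.47 min.
During one orbit Earth rotates (5668.1 / 86166) × 360° = 23.68°.

23.7°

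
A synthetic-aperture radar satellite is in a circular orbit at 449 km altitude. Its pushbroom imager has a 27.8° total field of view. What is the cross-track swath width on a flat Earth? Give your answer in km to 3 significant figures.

222 km

Half-angle = 27.8°/2 = 13.9°.
Swath width ≈ 2h·tan(θ/2) = 2 × 449 × tan(13.9°) = 222.2 km.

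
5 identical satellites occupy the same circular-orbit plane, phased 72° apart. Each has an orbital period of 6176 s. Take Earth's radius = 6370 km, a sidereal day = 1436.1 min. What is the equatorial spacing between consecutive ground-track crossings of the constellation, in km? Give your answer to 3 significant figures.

Single-satellite node shift = (6176.0/86166) × 360° = 25.80°.
With 5 satellites evenly phased, successive equator crossings are 25.80/5 = 5.161° apart.
That is 5.161 × 111.2 = 574 km at the equator.

574 km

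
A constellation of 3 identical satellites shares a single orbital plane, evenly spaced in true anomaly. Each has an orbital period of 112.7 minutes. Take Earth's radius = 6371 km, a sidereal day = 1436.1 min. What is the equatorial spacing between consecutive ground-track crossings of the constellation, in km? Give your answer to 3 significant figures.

1050 km

T = 112.7 min = 6762.0 s.
Single-satellite node shift = (6762.0/86166) × 360° = 28.25°.
With 3 satellites evenly phased, successive equator crossings are 28.25/3 = 9.417° apart.
That is 9.417 × 111.2 = 1047 km at the equator.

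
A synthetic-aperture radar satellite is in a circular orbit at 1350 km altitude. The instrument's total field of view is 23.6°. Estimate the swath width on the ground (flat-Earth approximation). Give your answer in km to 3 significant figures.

564 km

Half-angle = 23.6°/2 = 11.8°.
Swath width ≈ 2h·tan(θ/2) = 2 × 1350 × tan(11.8°) = 564.1 km.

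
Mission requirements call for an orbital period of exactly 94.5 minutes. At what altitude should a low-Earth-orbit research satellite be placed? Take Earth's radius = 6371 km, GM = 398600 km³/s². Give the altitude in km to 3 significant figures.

T = 94.5 min = 5670.0 s.
From T = 2π√(a³/μ): a = (μ T²/4π²)^(1/3) = (398600 × 5670.0² / 4π²)^(1/3) = 6872 km.
Altitude h = a − R = 6872 − 6371 = 501 km.

501 km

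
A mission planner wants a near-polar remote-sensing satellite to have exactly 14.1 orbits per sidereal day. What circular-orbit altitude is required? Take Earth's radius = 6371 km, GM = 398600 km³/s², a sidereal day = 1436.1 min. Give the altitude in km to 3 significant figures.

Required period T = 86166 / 14.1 = 6111.1 s.
From T = 2π√(a³/μ): a = (μ T²/4π²)^(1/3) = (398600 × 6111.1² / 4π²)^(1/3) = 7224 km.
Altitude h = a − R = 7224 − 6371 = 853 km.

853 km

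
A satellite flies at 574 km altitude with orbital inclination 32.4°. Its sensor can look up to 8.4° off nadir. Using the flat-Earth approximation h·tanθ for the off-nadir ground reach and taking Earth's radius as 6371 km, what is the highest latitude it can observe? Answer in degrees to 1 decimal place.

33.2°

For a prograde orbit the ground track reaches latitude ±i = ±32.4°.
Sensor half-swath on the ground ≈ 574·tan(8.4°) = 85 km = 0.76° of latitude.
Maximum observable latitude ≈ 32.4 + 0.76 = 33.2°.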